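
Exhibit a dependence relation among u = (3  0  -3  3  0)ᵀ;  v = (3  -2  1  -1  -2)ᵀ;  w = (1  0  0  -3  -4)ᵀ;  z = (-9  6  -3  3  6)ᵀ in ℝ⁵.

3v + z = 0

Row-reduce the matrix with u, v, w, z as columns; the null space gives the coefficients.
One solution (up to scaling) is (0, 3, 0, 1).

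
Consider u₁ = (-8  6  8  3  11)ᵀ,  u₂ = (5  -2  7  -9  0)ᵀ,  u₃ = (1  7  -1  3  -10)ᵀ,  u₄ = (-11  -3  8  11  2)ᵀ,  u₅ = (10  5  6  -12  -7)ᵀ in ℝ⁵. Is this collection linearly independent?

linearly independent

The matrix [u₁|u₂|u₃|u₄|u₅] has determinant 9481.
A nonzero determinant means the columns are linearly independent.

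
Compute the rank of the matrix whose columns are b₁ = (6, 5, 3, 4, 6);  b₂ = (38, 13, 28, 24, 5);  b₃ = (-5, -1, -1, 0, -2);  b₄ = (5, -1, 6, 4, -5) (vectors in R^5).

3

Apply Gaussian elimination to the matrix whose rows are b₁, b₂, b₃, b₄.
The echelon form has 3 nonzero rows, so the rank is 3.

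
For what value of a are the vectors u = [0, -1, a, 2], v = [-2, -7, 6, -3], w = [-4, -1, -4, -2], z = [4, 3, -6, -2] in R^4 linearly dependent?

a = 5

The set is linearly dependent precisely when det[u; v; w; z] = 0.
Cofactor expansion gives det = 120*a - 600.
Setting this to zero gives a = 5.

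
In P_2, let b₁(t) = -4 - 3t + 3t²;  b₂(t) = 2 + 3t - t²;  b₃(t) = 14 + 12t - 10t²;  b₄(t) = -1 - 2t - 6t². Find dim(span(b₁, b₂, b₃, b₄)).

Use coordinates relative to {1, t, t²}.
Form the matrix with b₁, b₂, b₃, b₄ as columns and reduce.
The echelon form has 3 nonzero rows, so the rank is 3.
(With 4 elements in a 3-dimensional space the rank is at most 3.)

3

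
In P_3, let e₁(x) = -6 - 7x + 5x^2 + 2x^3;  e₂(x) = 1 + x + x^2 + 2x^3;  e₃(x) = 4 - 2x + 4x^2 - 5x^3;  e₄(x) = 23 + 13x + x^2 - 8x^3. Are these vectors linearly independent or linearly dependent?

Take coordinates with respect to the standard basis {1, x, …, x^3}.
Form the 4×4 matrix with these as columns; its determinant is 0.
A zero determinant means the columns are linearly dependent.

linearly dependent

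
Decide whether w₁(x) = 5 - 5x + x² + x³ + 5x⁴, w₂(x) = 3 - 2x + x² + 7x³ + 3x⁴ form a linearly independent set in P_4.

linearly independent

Take coordinates with respect to the standard basis {1, x, …, x⁴}.
Place the vectors as rows of a 2×5 matrix and reduce to echelon form.
The reduction yields 2 nonzero rows, so the rank is 2.
Since rank = 2 (the number of vectors), the set is linearly independent.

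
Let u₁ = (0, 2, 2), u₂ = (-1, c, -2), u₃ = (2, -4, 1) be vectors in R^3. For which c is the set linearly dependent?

The vectors are dependent exactly when the determinant of the matrix with rows u₁, u₂, u₃ vanishes.
Expanding, det = 2 - 4*c.
This vanishes exactly when c = 1/2.

c = 1/2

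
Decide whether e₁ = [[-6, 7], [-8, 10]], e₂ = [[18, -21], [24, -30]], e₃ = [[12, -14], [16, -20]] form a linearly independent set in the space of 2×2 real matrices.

linearly dependent

Write each element as a coordinate vector in ℝ⁴ using {E₁₁, E₁₂, E₂₁, E₂₂}.
Place the vectors as rows of a 3×4 matrix and reduce to echelon form.
The reduction yields 1 nonzero row, so the rank is 1.
Since rank 1 < 3, the set is linearly dependent.
Indeed 3e₁ + e₂ = 0.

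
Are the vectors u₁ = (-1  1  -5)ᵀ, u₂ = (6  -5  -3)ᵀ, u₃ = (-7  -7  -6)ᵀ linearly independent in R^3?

linearly independent

Form the 3×3 matrix with these as columns; its determinant is 433.
A nonzero determinant means the columns are linearly independent.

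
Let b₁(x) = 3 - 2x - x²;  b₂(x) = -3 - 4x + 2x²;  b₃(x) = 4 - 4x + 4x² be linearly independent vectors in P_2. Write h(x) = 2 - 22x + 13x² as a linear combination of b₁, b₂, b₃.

h = b₁ + 3b₂ + 2b₃

Identify each element with its coordinate vector in ℝ³ via {1, x, x²}.
Solve the system with b₁, b₂, b₃ as columns and h as the right-hand side.
Row-reducing the augmented matrix gives the unique coefficients (a₁, a₂, a₃) = (1, 3, 2).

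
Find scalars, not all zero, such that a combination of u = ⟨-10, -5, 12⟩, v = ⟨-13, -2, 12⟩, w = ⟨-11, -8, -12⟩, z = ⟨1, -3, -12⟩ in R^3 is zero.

v - w + 2z = 0

Row-reduce the matrix with u, v, w, z as columns; the null space gives the coefficients.
The free variable yields coefficients (0, 1, -1, 2) (any nonzero multiple also works).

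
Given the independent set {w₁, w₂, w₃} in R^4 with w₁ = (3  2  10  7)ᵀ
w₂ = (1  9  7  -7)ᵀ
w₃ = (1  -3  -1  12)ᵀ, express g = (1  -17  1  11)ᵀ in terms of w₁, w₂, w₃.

g = 2w₁ - 3w₂ - 2w₃

Since w₁, w₂, w₃ are independent, the coefficients expressing g are uniquely determined by a linear system.
The system has the unique solution (c₁, c₂, c₃) = (2, -3, -2).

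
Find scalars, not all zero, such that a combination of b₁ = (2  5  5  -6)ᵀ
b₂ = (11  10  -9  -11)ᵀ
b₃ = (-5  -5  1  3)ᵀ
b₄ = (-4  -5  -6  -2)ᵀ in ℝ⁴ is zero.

Solve the homogeneous system with b₁, b₂, b₃, b₄ as columns by row-reducing the coefficient matrix.
A generator of the null space is (0, 1, 3, -1).

b₂ + 3b₃ - b₄ = 0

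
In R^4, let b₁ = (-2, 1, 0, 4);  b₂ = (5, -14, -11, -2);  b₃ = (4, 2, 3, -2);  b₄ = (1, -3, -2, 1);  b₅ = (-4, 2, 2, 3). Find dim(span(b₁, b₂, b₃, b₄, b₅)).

dim = 4

Row-reduce the 5×4 matrix with these as rows.
Reduction leaves 4 leading entries, giving rank 4.
(With 5 elements in a 4-dimensional space the rank is at most 4.)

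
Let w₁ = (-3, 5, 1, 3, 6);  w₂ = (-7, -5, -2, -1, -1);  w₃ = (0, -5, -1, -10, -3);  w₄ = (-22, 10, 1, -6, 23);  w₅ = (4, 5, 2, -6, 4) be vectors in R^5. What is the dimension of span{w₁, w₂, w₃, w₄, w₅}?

Put the 5×5 matrix [w₁|w₂|w₃|w₄|w₅] into echelon form.
There are 3 pivot columns, so rank = 3.

3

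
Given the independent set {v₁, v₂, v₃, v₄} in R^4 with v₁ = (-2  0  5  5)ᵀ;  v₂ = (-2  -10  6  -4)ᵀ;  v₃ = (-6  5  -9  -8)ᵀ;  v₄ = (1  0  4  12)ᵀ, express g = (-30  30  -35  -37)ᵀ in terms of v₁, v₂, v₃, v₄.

Solve the system with v₁, v₂, v₃, v₄ as columns and g as the right-hand side.
The system has the unique solution (c₁, …, c₄) = (3, -1, 4, -2).

g = 3v₁ - v₂ + 4v₃ - 2v₄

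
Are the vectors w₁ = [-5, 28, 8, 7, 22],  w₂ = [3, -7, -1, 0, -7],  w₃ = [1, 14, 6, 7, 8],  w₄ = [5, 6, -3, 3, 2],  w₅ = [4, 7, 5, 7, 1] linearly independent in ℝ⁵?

The matrix [w₁|w₂|w₃|w₄|w₅] has determinant 0.
A zero determinant means the columns are linearly dependent.

linearly dependent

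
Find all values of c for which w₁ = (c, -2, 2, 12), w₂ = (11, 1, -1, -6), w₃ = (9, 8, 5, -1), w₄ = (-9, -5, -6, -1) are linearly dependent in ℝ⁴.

Dependence holds iff the 4×4 matrix [w₁ w₂ w₃ w₄] is singular.
The determinant works out to 114*c + 2508.
Solving 114*c + 2508 = 0 yields c = -22.

c = -22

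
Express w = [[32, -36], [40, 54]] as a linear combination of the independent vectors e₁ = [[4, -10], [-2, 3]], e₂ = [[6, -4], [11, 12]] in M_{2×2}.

Work in coordinates with respect to the standard basis {E₁₁, E₁₂, E₂₁, E₂₂}.
Since e₁, e₂ are independent, the coefficients expressing w are uniquely determined by a linear system.
The system has the unique solution (c₁, c₂) = (2, 4).

w = 2e₁ + 4e₂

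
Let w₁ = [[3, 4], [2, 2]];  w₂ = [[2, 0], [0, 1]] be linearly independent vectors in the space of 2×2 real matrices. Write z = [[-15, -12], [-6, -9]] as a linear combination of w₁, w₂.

Work in coordinates with respect to the standard basis {E₁₁, E₁₂, E₂₁, E₂₂}.
Write z = c₁w₁ + c₂w₂ and equate components.
Back-substitution yields (c₁, c₂) = (-3, -3).

z = -3w₁ - 3w₂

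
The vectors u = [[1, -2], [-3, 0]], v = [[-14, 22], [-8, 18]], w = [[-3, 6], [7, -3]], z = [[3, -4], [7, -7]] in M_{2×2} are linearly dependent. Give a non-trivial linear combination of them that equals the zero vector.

2u + v - w + 3z = 0

Write each element as a vector in ℝ⁴ using {E₁₁, E₁₂, E₂₁, E₂₂}.
Write the vectors as columns of a matrix and find a nonzero vector in its null space.
One solution (up to scaling) is (2, 1, -1, 3).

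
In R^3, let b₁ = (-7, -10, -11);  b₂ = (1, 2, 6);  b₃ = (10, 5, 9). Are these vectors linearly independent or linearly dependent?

The matrix [b₁|b₂|b₃] has determinant -261.
A nonzero determinant means the columns are linearly independent.

linearly independent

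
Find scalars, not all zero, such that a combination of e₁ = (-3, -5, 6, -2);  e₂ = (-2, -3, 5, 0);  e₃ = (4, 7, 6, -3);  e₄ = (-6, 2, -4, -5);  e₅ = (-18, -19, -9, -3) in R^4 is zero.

Write the vectors as columns of a matrix and find a nonzero vector in its null space.
The free variable yields coefficients (2, -1, -2, 1, -1) (any nonzero multiple also works).

2e₁ - e₂ - 2e₃ + e₄ - e₅ = 0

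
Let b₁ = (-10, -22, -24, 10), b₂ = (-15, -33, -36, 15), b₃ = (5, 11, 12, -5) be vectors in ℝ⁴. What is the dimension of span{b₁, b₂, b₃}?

dim = 1

Apply Gaussian elimination to the matrix whose rows are b₁, b₂, b₃.
Exactly 1 pivot survives; hence the rank is 1.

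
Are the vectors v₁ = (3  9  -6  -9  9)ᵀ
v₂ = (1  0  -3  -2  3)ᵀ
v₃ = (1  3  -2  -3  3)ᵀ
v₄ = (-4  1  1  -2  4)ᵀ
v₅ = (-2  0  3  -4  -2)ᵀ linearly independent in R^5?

linearly dependent

One vector is a scalar multiple of another, so the set is dependent.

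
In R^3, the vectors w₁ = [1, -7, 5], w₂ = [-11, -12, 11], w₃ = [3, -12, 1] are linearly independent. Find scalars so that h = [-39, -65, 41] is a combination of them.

Solve the system with w₁, w₂, w₃ as columns and h as the right-hand side.
Back-substitution yields (a₁, a₂, a₃) = (-1, 4, 2).

h = -w₁ + 4w₂ + 2w₃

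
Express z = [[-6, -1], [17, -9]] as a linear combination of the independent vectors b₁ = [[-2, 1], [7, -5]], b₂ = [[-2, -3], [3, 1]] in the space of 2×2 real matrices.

z = 2b₁ + b₂

Identify each element with its coordinate vector in ℝ⁴ via {E₁₁, E₁₂, E₂₁, E₂₂}.
Set up the augmented matrix [b₁ | b₂ | z] and row-reduce.
The system has the unique solution (a₁, a₂) = (2, 1).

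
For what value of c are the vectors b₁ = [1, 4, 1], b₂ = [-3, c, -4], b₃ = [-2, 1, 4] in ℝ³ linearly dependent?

The set is linearly dependent precisely when det[b₁; b₂; b₃] = 0.
Expanding, det = 6*c + 81.
Solving 6*c + 81 = 0 yields c = -27/2.

c = -27/2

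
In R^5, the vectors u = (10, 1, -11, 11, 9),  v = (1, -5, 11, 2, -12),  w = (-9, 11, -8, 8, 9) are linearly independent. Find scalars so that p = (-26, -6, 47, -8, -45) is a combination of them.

Since u, v, w are independent, the coefficients expressing p are uniquely determined by a linear system.
Back-substitution yields (c₁, c₂, c₃) = (-2, 3, 1).

p = -2u + 3v + w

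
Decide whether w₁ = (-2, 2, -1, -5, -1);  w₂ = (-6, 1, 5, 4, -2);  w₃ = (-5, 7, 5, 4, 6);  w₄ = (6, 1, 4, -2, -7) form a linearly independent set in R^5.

Place the vectors as rows of a 4×5 matrix and reduce to echelon form.
The reduction yields 4 nonzero rows, so the rank is 4.
Since rank = 4 (the number of vectors), the set is linearly independent.

linearly independent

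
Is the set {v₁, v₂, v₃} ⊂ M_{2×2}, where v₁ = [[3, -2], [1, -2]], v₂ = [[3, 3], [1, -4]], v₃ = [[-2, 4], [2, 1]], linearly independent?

linearly independent

Write each element as a coordinate vector in ℝ⁴ using {E₁₁, E₁₂, E₂₁, E₂₂}.
Row-reduce the matrix whose columns are v₁, v₂, v₃.
The reduction yields 3 nonzero rows, so the rank is 3.
Since rank = 3 (the number of vectors), the set is linearly independent.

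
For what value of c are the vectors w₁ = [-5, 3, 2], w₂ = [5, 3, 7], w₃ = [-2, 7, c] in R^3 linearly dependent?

c = 19/2

Dependence holds iff the 3×3 matrix [w₁ w₂ w₃] is singular.
Expanding, det = 285 - 30*c.
Solving 285 - 30*c = 0 yields c = 19/2.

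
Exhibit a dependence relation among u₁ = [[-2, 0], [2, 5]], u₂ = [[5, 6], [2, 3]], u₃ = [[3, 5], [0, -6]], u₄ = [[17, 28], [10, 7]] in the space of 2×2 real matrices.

2u₁ + 3u₂ + 2u₃ - u₄ = 0

Write each element as a vector in ℝ⁴ using {E₁₁, E₁₂, E₂₁, E₂₂}.
Write the vectors as columns of a matrix and find a nonzero vector in its null space.
One solution (up to scaling) is (2, 3, 2, -1).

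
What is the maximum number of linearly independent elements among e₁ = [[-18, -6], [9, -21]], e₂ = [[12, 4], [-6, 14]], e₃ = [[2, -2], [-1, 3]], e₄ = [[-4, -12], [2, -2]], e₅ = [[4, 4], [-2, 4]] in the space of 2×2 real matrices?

Use coordinates relative to {E₁₁, E₁₂, E₂₁, E₂₂}.
Form the matrix with e₁, e₂, e₃, e₄, e₅ as columns and reduce.
There are 2 pivot columns, so rank = 2.
(With 5 elements in a 4-dimensional space the rank is at most 4.)

2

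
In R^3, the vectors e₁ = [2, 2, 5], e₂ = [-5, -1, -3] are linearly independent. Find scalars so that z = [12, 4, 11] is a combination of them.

z = e₁ - 2e₂

Since e₁, e₂ are independent, the coefficients expressing z are uniquely determined by a linear system.
Back-substitution yields (a₁, a₂) = (1, -2).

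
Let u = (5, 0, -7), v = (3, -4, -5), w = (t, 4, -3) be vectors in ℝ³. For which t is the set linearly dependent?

t = 19/7

Place the vectors as rows of a 3×3 matrix; dependence ⇔ determinant zero.
Expanding, det = 76 - 28*t.
This vanishes exactly when t = 19/7.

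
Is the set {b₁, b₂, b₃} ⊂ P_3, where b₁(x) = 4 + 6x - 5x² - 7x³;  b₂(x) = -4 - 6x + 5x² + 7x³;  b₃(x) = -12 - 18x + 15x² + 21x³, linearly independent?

linearly dependent

Take coordinates with respect to the standard basis {1, x, …, x³}.
Row-reduce the matrix whose columns are b₁, b₂, b₃.
The reduction yields 1 nonzero row, so the rank is 1.
Since rank 1 < 3, the set is linearly dependent.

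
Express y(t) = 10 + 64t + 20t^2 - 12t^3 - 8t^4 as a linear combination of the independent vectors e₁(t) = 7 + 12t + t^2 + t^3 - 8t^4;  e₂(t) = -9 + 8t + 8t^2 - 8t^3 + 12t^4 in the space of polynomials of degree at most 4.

Take coordinate vectors relative to {1, t, …, t^4}.
Write y = α₁e₁ + α₂e₂ and equate components.
The system has the unique solution (α₁, α₂) = (4, 2).

y = 4e₁ + 2e₂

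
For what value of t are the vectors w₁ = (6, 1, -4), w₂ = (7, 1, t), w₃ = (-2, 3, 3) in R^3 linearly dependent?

t = -19/4

Dependence holds iff the 3×3 matrix [w₁ w₂ w₃] is singular.
The determinant works out to -20*t - 95.
Solving -20*t - 95 = 0 yields t = -19/4.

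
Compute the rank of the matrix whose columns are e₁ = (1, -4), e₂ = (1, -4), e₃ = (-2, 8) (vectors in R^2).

Form the matrix with e₁, e₂, e₃ as columns and reduce.
The echelon form has 1 nonzero row, so the rank is 1.
(With 3 elements in a 2-dimensional space the rank is at most 2.)

1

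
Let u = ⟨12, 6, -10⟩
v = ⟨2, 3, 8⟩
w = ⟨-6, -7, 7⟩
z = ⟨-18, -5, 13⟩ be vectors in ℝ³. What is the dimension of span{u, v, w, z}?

Put the 3×4 matrix [u|v|w|z] into echelon form.
Reduction leaves 3 leading entries, giving rank 3.
(With 4 elements in a 3-dimensional space the rank is at most 3.)

3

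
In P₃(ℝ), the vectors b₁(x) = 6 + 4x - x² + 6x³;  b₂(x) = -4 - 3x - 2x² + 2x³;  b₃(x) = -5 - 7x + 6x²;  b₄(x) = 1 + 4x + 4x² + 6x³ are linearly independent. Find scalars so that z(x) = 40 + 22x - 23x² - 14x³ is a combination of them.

z = 3b₁ - 4b₂ - 2b₃ - 4b₄

Identify each element with its coordinate vector in ℝ⁴ via {1, x, …, x³}.
Solve the system with b₁, b₂, b₃, b₄ as columns and z as the right-hand side.
Row-reducing the augmented matrix gives the unique coefficients (α₁, …, α₄) = (3, -4, -2, -4).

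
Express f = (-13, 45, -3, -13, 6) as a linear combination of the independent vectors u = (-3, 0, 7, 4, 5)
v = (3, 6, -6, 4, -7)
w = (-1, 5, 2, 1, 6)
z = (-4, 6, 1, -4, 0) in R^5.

Set up the augmented matrix [u | v | w | z | f] and row-reduce.
The system has the unique solution (α₁, …, α₄) = (-1, 1, 3, 4).

f = -u + v + 3w + 4z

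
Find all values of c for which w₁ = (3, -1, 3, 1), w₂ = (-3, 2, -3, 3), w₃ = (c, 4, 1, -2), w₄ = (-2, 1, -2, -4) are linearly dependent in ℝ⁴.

c = 1

The vectors are dependent exactly when the determinant of the matrix with rows w₁, w₂, w₃, w₄ vanishes.
The determinant works out to 14*c - 14.
Setting this to zero gives c = 1.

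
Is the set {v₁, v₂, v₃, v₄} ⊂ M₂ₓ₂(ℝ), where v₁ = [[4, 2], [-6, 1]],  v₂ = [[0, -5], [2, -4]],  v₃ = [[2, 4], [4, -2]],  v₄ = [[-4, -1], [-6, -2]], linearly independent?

linearly independent

Take coordinates with respect to the standard basis {E₁₁, E₁₂, E₂₁, E₂₂}.
Form the 4×4 matrix with these as columns; its determinant is 1432.
A nonzero determinant means the columns are linearly independent.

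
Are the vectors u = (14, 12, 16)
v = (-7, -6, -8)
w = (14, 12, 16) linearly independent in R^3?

linearly dependent

Row-reduce the matrix whose columns are u, v, w.
The reduction yields 1 nonzero row, so the rank is 1.
Since rank 1 < 3, the set is linearly dependent.
Indeed u + 2v = 0.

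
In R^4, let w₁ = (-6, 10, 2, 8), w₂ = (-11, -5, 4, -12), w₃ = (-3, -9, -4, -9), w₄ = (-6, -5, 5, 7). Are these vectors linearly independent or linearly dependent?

linearly independent

Form the 4×4 matrix with these as columns; its determinant is -12922.
A nonzero determinant means the columns are linearly independent.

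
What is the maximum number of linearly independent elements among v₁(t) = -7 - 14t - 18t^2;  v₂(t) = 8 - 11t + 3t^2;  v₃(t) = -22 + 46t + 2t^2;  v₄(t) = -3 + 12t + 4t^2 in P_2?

2

Use coordinates relative to {1, t, t^2}.
Row-reduce the 4×3 matrix with these as rows.
There are 2 pivot columns, so rank = 2.
(With 4 elements in a 3-dimensional space the rank is at most 3.)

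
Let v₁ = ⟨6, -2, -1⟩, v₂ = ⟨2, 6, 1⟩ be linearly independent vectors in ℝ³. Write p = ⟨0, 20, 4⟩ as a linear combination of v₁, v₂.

Set up the augmented matrix [v₁ | v₂ | p] and row-reduce.
Back-substitution yields (c₁, c₂) = (-1, 3).

p = -v₁ + 3v₂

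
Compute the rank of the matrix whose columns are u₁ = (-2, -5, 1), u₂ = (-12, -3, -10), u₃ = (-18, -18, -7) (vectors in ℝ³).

Form the matrix with u₁, u₂, u₃ as columns and reduce.
Reduction leaves 2 leading entries, giving rank 2.

2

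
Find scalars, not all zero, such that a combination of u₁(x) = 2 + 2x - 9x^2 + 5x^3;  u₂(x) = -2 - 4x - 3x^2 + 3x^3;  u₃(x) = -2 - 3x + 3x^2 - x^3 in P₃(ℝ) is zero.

u₁ - u₂ + 2u₃ = 0

Take coordinates with respect to {1, x, …, x^3}.
Write the vectors as columns of a matrix and find a nonzero vector in its null space.
A generator of the null space is (1, -1, 2).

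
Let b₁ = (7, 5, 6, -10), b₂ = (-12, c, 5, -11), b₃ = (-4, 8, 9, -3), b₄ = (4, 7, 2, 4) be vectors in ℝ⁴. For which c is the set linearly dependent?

c = -6

The set is linearly dependent precisely when det[b₁; b₂; b₃; b₄] = 0.
Cofactor expansion gives det = 758*c + 4548.
This vanishes exactly when c = -6.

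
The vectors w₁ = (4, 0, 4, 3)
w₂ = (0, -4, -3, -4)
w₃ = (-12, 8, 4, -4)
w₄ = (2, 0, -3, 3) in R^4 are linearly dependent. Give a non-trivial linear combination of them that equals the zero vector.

Write the vectors as columns of a matrix and find a nonzero vector in its null space.
One solution (up to scaling) is (2, 2, 1, 2).

2w₁ + 2w₂ + w₃ + 2w₄ = 0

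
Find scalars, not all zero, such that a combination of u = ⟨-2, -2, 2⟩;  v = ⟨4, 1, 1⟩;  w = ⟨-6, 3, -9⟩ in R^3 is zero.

3u + 3v + w = 0

Solve the homogeneous system with u, v, w as columns by row-reducing the coefficient matrix.
The free variable yields coefficients (3, 3, 1) (any nonzero multiple also works).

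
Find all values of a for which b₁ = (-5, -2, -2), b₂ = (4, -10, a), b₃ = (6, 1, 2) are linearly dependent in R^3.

a = -12/7

Dependence holds iff the 3×3 matrix [b₁ b₂ b₃] is singular.
The determinant works out to -7*a - 12.
Setting this to zero gives a = -12/7.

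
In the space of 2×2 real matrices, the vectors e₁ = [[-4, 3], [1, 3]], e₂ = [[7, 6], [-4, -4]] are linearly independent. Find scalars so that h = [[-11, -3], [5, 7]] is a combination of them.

Work in coordinates with respect to the standard basis {E₁₁, E₁₂, E₂₁, E₂₂}.
Solve the system with e₁, e₂ as columns and h as the right-hand side.
Row-reducing the augmented matrix gives the unique coefficients (α₁, α₂) = (1, -1).

h = e₁ - e₂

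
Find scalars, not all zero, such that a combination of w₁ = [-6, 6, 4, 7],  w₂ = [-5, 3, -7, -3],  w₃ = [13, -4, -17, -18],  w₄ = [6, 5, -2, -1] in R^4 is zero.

2w₁ - w₂ + w₃ - w₄ = 0

Row-reduce the matrix with w₁, w₂, w₃, w₄ as columns; the null space gives the coefficients.
One solution (up to scaling) is (2, -1, 1, -1).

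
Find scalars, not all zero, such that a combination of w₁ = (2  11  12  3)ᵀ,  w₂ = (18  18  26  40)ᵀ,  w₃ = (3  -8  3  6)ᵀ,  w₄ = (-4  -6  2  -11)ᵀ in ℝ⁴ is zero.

Row-reduce the matrix with w₁, w₂, w₃, w₄ as columns; the null space gives the coefficients.
One solution (up to scaling) is (2, -1, 2, -2).

2w₁ - w₂ + 2w₃ - 2w₄ = 0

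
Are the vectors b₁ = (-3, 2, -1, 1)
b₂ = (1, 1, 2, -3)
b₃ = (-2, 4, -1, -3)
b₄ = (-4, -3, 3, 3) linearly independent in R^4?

Place the vectors as rows of a 4×4 matrix and reduce to echelon form.
The reduction yields 4 nonzero rows, so the rank is 4.
Since rank = 4 (the number of vectors), the set is linearly independent.

linearly independent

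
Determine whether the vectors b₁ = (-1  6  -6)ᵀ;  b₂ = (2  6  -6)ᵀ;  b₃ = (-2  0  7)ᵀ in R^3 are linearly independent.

linearly independent

Place the vectors as rows of a 3×3 matrix and reduce to echelon form.
The reduction yields 3 nonzero rows, so the rank is 3.
Since rank = 3 (the number of vectors), the set is linearly independent.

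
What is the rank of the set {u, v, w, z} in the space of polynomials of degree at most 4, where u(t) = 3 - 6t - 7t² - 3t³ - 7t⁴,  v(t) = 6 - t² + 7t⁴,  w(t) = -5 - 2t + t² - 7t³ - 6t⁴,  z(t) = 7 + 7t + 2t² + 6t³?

4

Use coordinates relative to {1, t, …, t⁴}.
Put the 5×4 matrix [u|v|w|z] into echelon form.
There are 4 pivot columns, so rank = 4.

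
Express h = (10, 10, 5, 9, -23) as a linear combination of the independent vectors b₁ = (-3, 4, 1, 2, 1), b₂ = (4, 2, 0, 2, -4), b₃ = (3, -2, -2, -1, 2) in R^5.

h = -b₁ + 4b₂ - 3b₃

Solve the system with b₁, b₂, b₃ as columns and h as the right-hand side.
Row-reducing the augmented matrix gives the unique coefficients (c₁, c₂, c₃) = (-1, 4, -3).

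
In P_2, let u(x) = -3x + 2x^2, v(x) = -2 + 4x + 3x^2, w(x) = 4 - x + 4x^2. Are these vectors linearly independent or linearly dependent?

Write each element as a coordinate vector in ℝ³ using {1, x, x^2}.
Form the 3×3 matrix with these as columns; its determinant is -88.
A nonzero determinant means the columns are linearly independent.

linearly independent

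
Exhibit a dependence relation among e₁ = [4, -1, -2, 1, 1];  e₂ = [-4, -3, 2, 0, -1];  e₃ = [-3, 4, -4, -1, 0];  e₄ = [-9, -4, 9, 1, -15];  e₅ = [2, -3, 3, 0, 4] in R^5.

Row-reduce the matrix with e₁, e₂, e₃, e₄, e₅ as columns; the null space gives the coefficients.
One solution (up to scaling) is (2, -1, 3, 1, 3).

2e₁ - e₂ + 3e₃ + e₄ + 3e₅ = 0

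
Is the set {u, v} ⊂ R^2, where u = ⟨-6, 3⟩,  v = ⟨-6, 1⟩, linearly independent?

Form the 2×2 matrix with these as columns; its determinant is 12.
A nonzero determinant means the columns are linearly independent.

linearly independent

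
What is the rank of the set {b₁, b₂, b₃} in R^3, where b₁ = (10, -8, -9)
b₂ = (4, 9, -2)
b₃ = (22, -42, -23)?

2

Put the 3×3 matrix [b₁|b₂|b₃] into echelon form.
Exactly 2 pivots survive; hence the rank is 2.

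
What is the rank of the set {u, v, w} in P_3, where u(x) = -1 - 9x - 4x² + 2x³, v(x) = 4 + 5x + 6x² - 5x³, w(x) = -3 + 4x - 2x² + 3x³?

Use coordinates relative to {1, x, …, x³}.
Form the matrix with u, v, w as columns and reduce.
Reduction leaves 2 leading entries, giving rank 2.

2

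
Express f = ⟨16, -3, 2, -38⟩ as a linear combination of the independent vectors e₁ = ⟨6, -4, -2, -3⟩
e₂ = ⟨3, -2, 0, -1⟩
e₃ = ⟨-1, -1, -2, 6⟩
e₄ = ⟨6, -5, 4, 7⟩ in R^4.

f = e₁ + 4e₂ - 4e₃ - e₄

Write f = c₁e₁ + … + c₄e₄ and equate components.
Back-substitution yields (c₁, …, c₄) = (1, 4, -4, -1).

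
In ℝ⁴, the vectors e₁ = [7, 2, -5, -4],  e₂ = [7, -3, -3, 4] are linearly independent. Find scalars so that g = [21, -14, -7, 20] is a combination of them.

g = -e₁ + 4e₂

Write g = α₁e₁ + α₂e₂ and equate components.
The system has the unique solution (α₁, α₂) = (-1, 4).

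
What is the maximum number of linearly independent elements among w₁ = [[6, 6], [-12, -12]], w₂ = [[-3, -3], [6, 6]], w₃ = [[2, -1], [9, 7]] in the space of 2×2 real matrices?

Represent each element by its coordinate vector in ℝ⁴.
Apply Gaussian elimination to the matrix whose rows are w₁, w₂, w₃.
Exactly 2 pivots survive; hence the rank is 2.

2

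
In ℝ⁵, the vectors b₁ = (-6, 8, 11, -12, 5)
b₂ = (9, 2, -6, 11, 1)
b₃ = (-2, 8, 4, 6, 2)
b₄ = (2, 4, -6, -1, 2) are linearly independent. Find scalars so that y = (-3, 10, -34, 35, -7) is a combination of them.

y = -4b₁ - 3b₂ + 4b₃ + 4b₄

Solve the system with b₁, b₂, b₃, b₄ as columns and y as the right-hand side.
Back-substitution yields (a₁, …, a₄) = (-4, -3, 4, 4).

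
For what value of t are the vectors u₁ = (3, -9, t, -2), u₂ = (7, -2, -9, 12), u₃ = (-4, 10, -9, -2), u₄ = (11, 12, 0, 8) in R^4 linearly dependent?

Dependence holds iff the 4×4 matrix [u₁ u₂ u₃ u₄] is singular.
Expanding, det = 17226 - 1188*t.
Solving 17226 - 1188*t = 0 yields t = 29/2.

t = 29/2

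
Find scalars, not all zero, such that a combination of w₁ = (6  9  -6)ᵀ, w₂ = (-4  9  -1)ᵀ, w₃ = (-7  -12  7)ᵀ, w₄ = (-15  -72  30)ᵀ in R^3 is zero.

w₁ + 3w₂ - 3w₃ + w₄ = 0

Solve the homogeneous system with w₁, w₂, w₃, w₄ as columns by row-reducing the coefficient matrix.
One solution (up to scaling) is (1, 3, -3, 1).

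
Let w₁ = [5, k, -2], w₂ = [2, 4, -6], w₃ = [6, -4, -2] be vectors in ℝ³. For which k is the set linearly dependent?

Place the vectors as rows of a 3×3 matrix; dependence ⇔ determinant zero.
Cofactor expansion gives det = -32*k - 96.
Setting this to zero gives k = -3.

k = -3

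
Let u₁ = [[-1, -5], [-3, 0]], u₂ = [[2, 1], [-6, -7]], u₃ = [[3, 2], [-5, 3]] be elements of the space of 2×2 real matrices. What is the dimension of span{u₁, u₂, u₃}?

3

Represent each element by its coordinate vector in ℝ⁴.
Form the matrix with u₁, u₂, u₃ as columns and reduce.
Reduction leaves 3 leading entries, giving rank 3.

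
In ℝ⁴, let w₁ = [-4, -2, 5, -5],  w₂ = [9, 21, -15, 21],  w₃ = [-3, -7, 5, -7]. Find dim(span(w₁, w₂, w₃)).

Form the matrix with w₁, w₂, w₃ as columns and reduce.
The echelon form has 2 nonzero rows, so the rank is 2.

dim = 2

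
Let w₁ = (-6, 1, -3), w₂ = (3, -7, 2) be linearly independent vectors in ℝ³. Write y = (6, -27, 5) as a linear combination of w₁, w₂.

y = w₁ + 4w₂

Set up the augmented matrix [w₁ | w₂ | y] and row-reduce.
Row-reducing the augmented matrix gives the unique coefficients (a₁, a₂) = (1, 4).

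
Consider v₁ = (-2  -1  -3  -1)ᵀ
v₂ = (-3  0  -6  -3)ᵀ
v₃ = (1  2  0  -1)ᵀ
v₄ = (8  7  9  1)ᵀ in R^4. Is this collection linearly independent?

linearly dependent

Place the vectors as rows of a 4×4 matrix and reduce to echelon form.
The reduction yields 2 nonzero rows, so the rank is 2.
Since rank 2 < 4, the set is linearly dependent.
Indeed 2v₁ - v₂ + v₃ = 0.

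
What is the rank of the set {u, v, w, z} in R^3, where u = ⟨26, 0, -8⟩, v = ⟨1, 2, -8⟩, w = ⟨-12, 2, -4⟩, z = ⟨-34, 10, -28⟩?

Apply Gaussian elimination to the matrix whose rows are u, v, w, z.
Reduction leaves 2 leading entries, giving rank 2.
(With 4 elements in a 3-dimensional space the rank is at most 3.)

2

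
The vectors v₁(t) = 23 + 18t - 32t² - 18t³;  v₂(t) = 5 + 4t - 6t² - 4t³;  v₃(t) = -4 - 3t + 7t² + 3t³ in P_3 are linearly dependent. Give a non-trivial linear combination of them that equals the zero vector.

v₁ - 3v₂ + 2v₃ = 0

Write each element as a vector in ℝ⁴ using {1, t, …, t³}.
Solve the homogeneous system with v₁, v₂, v₃ as columns by row-reducing the coefficient matrix.
A generator of the null space is (1, -3, 2).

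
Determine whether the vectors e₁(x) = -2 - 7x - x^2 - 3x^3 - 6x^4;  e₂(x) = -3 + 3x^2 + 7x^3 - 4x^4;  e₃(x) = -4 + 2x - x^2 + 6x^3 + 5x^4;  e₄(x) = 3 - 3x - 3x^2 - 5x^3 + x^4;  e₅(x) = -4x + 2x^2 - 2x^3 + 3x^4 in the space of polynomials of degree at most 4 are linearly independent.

Take coordinates with respect to the standard basis {1, x, …, x^4}.
Row-reduce the matrix whose columns are e₁, e₂, e₃, e₄, e₅.
The reduction yields 5 nonzero rows, so the rank is 5.
Since rank = 5 (the number of vectors), the set is linearly independent.

linearly independent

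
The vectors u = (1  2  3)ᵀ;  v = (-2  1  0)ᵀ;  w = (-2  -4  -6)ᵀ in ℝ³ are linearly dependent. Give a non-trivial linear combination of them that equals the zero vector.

Set up α₁u + … + α₃w = 0 and solve the homogeneous system.
One solution (up to scaling) is (2, 0, 1).

2u + w = 0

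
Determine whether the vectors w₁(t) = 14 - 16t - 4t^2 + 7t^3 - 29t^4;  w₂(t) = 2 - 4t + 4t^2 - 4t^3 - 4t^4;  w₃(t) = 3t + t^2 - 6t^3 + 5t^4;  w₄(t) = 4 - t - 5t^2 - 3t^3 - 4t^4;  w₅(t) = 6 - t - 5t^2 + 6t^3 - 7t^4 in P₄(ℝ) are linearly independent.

linearly dependent

Take coordinates with respect to the standard basis {1, t, …, t^4}.
Form the 5×5 matrix with these as columns; its determinant is 0.
A zero determinant means the columns are linearly dependent.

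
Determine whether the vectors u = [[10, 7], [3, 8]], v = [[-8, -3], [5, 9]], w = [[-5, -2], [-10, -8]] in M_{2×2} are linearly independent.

linearly independent

Write each element as a coordinate vector in ℝ⁴ using {E₁₁, E₁₂, E₂₁, E₂₂}.
Row-reduce the matrix whose columns are u, v, w.
The reduction yields 3 nonzero rows, so the rank is 3.
Since rank = 3 (the number of vectors), the set is linearly independent.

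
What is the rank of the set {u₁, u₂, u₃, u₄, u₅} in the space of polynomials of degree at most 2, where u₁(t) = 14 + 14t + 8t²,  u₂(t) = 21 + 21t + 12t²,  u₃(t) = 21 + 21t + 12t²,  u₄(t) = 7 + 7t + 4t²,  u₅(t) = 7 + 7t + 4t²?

Use coordinates relative to {1, t, t²}.
Form the matrix with u₁, u₂, u₃, u₄, u₅ as columns and reduce.
Reduction leaves 1 leading entry, giving rank 1.
(With 5 elements in a 3-dimensional space the rank is at most 3.)

1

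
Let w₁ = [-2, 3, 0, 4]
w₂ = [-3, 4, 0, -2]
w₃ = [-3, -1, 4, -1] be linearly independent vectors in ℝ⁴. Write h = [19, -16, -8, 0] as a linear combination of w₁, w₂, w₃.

Write h = α₁w₁ + … + α₃w₃ and equate components.
The system has the unique solution (α₁, α₂, α₃) = (-2, -3, -2).

h = -2w₁ - 3w₂ - 2w₃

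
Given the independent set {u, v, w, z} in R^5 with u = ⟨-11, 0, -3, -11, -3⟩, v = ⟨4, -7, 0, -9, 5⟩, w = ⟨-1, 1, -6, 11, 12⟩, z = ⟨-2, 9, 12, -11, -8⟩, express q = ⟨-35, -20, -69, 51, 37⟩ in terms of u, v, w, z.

q = 3u - 2v + 2w - 4z

Solve the system with u, v, w, z as columns and q as the right-hand side.
Row-reducing the augmented matrix gives the unique coefficients (a₁, …, a₄) = (3, -2, 2, -4).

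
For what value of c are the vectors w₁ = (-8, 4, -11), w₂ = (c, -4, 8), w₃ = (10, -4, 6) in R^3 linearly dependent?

c = 46/5

Place the vectors as rows of a 3×3 matrix; dependence ⇔ determinant zero.
Cofactor expansion gives det = 20*c - 184.
This vanishes exactly when c = 46/5.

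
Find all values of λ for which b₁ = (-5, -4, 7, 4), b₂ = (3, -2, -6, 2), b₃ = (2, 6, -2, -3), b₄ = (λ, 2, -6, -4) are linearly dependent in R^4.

Dependence holds iff the 4×4 matrix [b₁ b₂ b₃ b₄] is singular.
Expanding, det = 494 - 114*λ.
This vanishes exactly when λ = 13/3.

λ = 13/3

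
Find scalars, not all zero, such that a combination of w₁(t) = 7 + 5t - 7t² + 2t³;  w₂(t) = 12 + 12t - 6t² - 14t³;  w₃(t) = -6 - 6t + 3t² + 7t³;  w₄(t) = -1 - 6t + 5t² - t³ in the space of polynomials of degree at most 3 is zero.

Take coordinates with respect to {1, t, …, t³}.
Solve the homogeneous system with w₁, w₂, w₃, w₄ as columns by row-reducing the coefficient matrix.
A generator of the null space is (0, 1, 2, 0).

w₂ + 2w₃ = 0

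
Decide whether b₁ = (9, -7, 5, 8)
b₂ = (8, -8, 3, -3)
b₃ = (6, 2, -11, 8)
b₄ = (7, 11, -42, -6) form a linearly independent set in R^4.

linearly dependent

Form the 4×4 matrix with these as columns; its determinant is 0.
A zero determinant means the columns are linearly dependent.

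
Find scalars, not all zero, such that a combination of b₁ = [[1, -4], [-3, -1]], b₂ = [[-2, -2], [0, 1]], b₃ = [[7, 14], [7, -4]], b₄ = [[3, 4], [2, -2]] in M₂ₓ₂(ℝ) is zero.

Write each element as a vector in ℝ⁴ using {E₁₁, E₁₂, E₂₁, E₂₂}.
Set up α₁b₁ + … + α₄b₄ = 0 and solve the homogeneous system.
One solution (up to scaling) is (1, 1, 1, -2).

b₁ + b₂ + b₃ - 2b₄ = 0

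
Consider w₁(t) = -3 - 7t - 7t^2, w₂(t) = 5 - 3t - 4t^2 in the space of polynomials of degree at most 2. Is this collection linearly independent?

linearly independent

Take coordinates with respect to the standard basis {1, t, t^2}.
Row-reduce the matrix whose columns are w₁, w₂.
The reduction yields 2 nonzero rows, so the rank is 2.
Since rank = 2 (the number of vectors), the set is linearly independent.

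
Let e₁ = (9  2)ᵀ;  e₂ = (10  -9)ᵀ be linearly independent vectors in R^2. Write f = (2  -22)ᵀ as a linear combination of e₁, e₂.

Set up the augmented matrix [e₁ | e₂ | f] and row-reduce.
Back-substitution yields (c₁, c₂) = (-2, 2).

f = -2e₁ + 2e₂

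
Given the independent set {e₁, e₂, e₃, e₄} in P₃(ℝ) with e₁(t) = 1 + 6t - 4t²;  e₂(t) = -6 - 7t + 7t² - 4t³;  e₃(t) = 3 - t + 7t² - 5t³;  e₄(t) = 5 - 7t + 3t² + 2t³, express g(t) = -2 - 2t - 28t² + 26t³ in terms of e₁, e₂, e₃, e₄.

g = -e₁ - e₂ - 4e₃ + e₄

Identify each element with its coordinate vector in ℝ⁴ via {1, t, …, t³}.
Since e₁, e₂, e₃, e₄ are independent, the coefficients expressing g are uniquely determined by a linear system.
The system has the unique solution (α₁, …, α₄) = (-1, -1, -4, 1).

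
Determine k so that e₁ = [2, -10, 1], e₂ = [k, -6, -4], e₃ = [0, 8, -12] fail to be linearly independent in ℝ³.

k = 13/7

The vectors are dependent exactly when the determinant of the matrix with rows e₁, e₂, e₃ vanishes.
Cofactor expansion gives det = 208 - 112*k.
This vanishes exactly when k = 13/7.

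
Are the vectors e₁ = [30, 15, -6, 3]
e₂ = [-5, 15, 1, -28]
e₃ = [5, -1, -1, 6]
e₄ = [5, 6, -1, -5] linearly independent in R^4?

linearly dependent

Place the vectors as rows of a 4×4 matrix and reduce to echelon form.
The reduction yields 2 nonzero rows, so the rank is 2.
Since rank 2 < 4, the set is linearly dependent.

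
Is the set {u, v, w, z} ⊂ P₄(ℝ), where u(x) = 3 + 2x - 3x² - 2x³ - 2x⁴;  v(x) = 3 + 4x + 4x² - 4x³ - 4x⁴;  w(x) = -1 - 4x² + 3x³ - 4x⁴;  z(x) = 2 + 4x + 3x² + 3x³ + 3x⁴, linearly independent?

linearly independent

Write each element as a coordinate vector in ℝ⁵ using {1, x, …, x⁴}.
Row-reduce the matrix whose columns are u, v, w, z.
The reduction yields 4 nonzero rows, so the rank is 4.
Since rank = 4 (the number of vectors), the set is linearly independent.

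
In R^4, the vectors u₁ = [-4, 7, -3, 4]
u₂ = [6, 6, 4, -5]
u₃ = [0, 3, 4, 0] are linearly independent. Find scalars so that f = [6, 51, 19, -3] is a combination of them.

Set up the augmented matrix [u₁ | u₂ | u₃ | f] and row-reduce.
The system has the unique solution (α₁, α₂, α₃) = (3, 3, 4).

f = 3u₁ + 3u₂ + 4u₃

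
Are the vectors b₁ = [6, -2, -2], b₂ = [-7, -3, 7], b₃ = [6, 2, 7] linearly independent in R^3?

The matrix [b₁|b₂|b₃] has determinant -400.
A nonzero determinant means the columns are linearly independent.

linearly independent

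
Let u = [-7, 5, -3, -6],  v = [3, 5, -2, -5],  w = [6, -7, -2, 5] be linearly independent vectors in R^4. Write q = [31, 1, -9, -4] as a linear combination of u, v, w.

Solve the system with u, v, w as columns and q as the right-hand side.
The system has the unique solution (α₁, α₂, α₃) = (-1, 4, 2).

q = -u + 4v + 2w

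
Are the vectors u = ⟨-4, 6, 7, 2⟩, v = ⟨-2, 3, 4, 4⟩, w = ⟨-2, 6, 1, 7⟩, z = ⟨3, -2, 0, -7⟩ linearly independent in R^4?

linearly independent

The matrix [u|v|w|z] has determinant -327.
A nonzero determinant means the columns are linearly independent.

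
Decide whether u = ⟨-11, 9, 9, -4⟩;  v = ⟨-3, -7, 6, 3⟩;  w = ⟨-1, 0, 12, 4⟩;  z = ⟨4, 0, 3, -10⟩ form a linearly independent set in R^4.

The matrix [u|v|w|z] has determinant -14481.
A nonzero determinant means the columns are linearly independent.

linearly independent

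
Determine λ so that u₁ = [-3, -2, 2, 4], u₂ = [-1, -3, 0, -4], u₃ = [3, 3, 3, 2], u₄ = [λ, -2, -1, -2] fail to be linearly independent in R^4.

Place the vectors as rows of a 4×4 matrix; dependence ⇔ determinant zero.
Expanding, det = 72*λ + 96.
This vanishes exactly when λ = -4/3.

λ = -4/3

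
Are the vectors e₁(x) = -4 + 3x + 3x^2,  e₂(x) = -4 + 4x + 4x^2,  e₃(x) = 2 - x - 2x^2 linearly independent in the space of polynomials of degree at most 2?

Take coordinates with respect to the standard basis {1, x, x^2}.
Place the vectors as rows of a 3×3 matrix and reduce to echelon form.
The reduction yields 3 nonzero rows, so the rank is 3.
Since rank = 3 (the number of vectors), the set is linearly independent.

linearly independent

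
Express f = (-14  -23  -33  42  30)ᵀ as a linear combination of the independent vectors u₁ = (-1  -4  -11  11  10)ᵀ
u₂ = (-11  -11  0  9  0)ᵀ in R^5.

Since u₁, u₂ are independent, the coefficients expressing f are uniquely determined by a linear system.
Row-reducing the augmented matrix gives the unique coefficients (c₁, c₂) = (3, 1).

f = 3u₁ + u₂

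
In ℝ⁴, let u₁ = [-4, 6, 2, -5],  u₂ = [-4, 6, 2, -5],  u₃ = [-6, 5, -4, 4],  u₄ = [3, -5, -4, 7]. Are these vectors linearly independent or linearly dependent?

Two of the vectors are equal, giving an immediate dependence.

linearly dependent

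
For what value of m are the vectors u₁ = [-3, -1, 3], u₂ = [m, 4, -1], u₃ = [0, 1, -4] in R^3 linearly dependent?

Place the vectors as rows of a 3×3 matrix; dependence ⇔ determinant zero.
Expanding, det = 45 - m.
Solving 45 - m = 0 yields m = 45.

m = 45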